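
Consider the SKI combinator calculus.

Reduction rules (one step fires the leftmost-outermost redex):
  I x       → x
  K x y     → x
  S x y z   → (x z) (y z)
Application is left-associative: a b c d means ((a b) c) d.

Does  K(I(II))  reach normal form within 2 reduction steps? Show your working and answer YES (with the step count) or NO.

Answer: YES — reaches normal form KI in 2 ≤ 2 steps

Reduction:
  start: K(I(II))
  →1  K(II)
  →2  KI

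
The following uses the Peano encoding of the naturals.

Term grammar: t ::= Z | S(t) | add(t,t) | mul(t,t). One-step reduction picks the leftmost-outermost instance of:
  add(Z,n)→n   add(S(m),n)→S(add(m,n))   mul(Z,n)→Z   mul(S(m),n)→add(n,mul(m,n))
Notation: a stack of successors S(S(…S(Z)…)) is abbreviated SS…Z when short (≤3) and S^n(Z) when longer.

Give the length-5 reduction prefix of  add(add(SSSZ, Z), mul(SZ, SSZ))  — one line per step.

  start: add(add(SSSZ, Z), mul(SZ, SSZ))
  [1] add(S(add(SSZ, Z)), mul(SZ, SSZ))
  [2] S(add(add(SSZ, Z), mul(SZ, SSZ)))
  [3] S(add(S(add(SZ, Z)), mul(SZ, SSZ)))
  [4] S(S(add(add(SZ, Z), mul(SZ, SSZ))))
  [5] S(S(add(S(add(Z, Z)), mul(SZ, SSZ))))

Answer: after 5 steps: S(S(add(S(add(Z, Z)), mul(SZ, SSZ))))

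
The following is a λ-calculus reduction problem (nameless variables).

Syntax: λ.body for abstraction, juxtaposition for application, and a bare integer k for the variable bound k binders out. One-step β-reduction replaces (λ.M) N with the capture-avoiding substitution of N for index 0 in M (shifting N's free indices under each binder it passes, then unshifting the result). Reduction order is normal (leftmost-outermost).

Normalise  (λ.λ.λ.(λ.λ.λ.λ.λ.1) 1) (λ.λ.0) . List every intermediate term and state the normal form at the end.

  start: (λ.λ.λ.(λ.λ.λ.λ.λ.1) 1) (λ.λ.0)
  step 1: λ.λ.(λ.λ.λ.λ.λ.1) 1
  step 2: λ.λ.λ.λ.λ.λ.1

Answer: normal form = λ.λ.λ.λ.λ.λ.1  (in 2 steps)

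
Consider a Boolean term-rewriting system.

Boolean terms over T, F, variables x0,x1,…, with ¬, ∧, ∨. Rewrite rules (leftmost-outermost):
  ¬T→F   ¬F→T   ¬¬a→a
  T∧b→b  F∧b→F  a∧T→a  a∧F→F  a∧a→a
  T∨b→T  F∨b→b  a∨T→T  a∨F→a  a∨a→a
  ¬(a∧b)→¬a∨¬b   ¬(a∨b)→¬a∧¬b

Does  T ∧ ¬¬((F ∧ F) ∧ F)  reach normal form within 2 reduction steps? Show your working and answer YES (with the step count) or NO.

Answer: NO — after 2 steps the term is (F ∧ F) ∧ F, not yet normal

Working:
  start: T ∧ ¬¬((F ∧ F) ∧ F)
  →1  ¬¬((F ∧ F) ∧ F)
  →2  (F ∧ F) ∧ F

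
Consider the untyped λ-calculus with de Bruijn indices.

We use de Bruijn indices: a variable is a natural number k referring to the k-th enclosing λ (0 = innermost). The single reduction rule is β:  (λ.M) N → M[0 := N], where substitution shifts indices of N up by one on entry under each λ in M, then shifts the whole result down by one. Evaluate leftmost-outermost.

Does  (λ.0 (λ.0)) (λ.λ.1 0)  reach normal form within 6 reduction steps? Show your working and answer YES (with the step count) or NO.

Answer: YES — reaches normal form λ.0 in 3 ≤ 6 steps

Derivation:
  start: (λ.0 (λ.0)) (λ.λ.1 0)
  step 1: (λ.λ.1 0) (λ.0)
  step 2: λ.(λ.0) 0
  step 3: λ.0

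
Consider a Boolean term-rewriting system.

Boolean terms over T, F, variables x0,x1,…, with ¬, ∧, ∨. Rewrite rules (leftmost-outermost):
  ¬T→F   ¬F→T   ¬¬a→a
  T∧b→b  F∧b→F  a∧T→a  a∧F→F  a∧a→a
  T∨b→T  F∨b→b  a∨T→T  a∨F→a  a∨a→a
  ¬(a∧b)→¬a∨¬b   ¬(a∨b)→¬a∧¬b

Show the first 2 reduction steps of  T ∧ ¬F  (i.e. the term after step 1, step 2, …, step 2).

Answer: after 2 steps: T

Derivation:
  start: T ∧ ¬F
  →1  ¬F
  →2  T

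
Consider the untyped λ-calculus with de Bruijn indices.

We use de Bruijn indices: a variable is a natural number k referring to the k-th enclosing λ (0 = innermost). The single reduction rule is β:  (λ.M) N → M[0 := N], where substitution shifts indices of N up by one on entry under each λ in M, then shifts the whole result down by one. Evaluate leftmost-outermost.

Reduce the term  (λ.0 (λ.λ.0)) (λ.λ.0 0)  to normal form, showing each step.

  start: (λ.0 (λ.λ.0)) (λ.λ.0 0)
  →1  (λ.λ.0 0) (λ.λ.0)
  →2  λ.0 0

Answer: normal form = λ.0 0  (in 2 steps)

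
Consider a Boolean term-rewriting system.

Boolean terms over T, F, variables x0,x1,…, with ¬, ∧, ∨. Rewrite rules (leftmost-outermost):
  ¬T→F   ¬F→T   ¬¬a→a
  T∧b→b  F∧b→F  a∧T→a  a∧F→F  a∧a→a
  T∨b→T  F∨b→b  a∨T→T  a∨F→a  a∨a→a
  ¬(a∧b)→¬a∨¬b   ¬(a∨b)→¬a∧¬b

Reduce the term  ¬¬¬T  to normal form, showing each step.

  start: ¬¬¬T
  →1  ¬T
  →2  F

Answer: normal form = F  (in 2 steps)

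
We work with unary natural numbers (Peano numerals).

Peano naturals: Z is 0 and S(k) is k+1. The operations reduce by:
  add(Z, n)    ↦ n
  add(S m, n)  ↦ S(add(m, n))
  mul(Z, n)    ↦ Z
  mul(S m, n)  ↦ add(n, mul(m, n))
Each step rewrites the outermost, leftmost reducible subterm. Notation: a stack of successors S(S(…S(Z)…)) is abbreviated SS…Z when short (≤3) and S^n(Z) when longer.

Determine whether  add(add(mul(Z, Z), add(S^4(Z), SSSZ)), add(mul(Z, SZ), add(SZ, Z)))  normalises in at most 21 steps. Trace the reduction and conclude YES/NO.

Answer: YES — reaches normal form S^8(Z) in 19 ≤ 21 steps

Working:
  start: add(add(mul(Z, Z), add(S^4(Z), SSSZ)), add(mul(Z, SZ), add(SZ, Z)))
  [1] add(add(Z, add(S^4(Z), SSSZ)), add(mul(Z, SZ), add(SZ, Z)))
  [2] add(add(S^4(Z), SSSZ), add(mul(Z, SZ), add(SZ, Z)))
  [3] add(S(add(SSSZ, SSSZ)), add(mul(Z, SZ), add(SZ, Z)))
  [4] S(add(add(SSSZ, SSSZ), add(mul(Z, SZ), add(SZ, Z))))
  [5] S(add(S(add(SSZ, SSSZ)), add(mul(Z, SZ), add(SZ, Z))))
  [6] S(S(add(add(SSZ, SSSZ), add(mul(Z, SZ), add(SZ, Z)))))
  [7] S(S(add(S(add(SZ, SSSZ)), add(mul(Z, SZ), add(SZ, Z)))))
  [8] S(S(S(add(add(SZ, SSSZ), add(mul(Z, SZ), add(SZ, Z))))))
  [9] S(S(S(add(S(add(Z, SSSZ)), add(mul(Z, SZ), add(SZ, Z))))))
  [10] S(S(S(S(add(add(Z, SSSZ), add(mul(Z, SZ), add(SZ, Z)))))))
  [11] S(S(S(S(add(SSSZ, add(mul(Z, SZ), add(SZ, Z)))))))
  [12] S(S(S(S(S(add(SSZ, add(mul(Z, SZ), add(SZ, Z))))))))
  [13] S(S(S(S(S(S(add(SZ, add(mul(Z, SZ), add(SZ, Z)))))))))
  [14] S(S(S(S(S(S(S(add(Z, add(mul(Z, SZ), add(SZ, Z))))))))))
  [15] S(S(S(S(S(S(S(add(mul(Z, SZ), add(SZ, Z)))))))))
  [16] S(S(S(S(S(S(S(add(Z, add(SZ, Z)))))))))
  [17] S(S(S(S(S(S(S(add(SZ, Z))))))))
  [18] S(S(S(S(S(S(S(S(add(Z, Z)))))))))
  [19] S^8(Z)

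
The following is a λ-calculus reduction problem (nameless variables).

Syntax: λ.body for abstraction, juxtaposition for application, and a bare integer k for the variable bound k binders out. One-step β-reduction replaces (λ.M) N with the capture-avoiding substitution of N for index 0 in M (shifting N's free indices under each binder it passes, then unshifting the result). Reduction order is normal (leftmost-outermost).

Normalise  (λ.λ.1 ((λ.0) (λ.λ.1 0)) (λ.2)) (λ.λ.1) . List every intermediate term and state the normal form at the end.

Answer: normal form = λ.λ.λ.1 0  (in 4 steps)

Reduction:
  start: (λ.λ.1 ((λ.0) (λ.λ.1 0)) (λ.2)) (λ.λ.1)
  [1] λ.(λ.λ.1) ((λ.0) (λ.λ.1 0)) (λ.λ.λ.1)
  [2] λ.(λ.(λ.0) (λ.λ.1 0)) (λ.λ.λ.1)
  [3] λ.(λ.0) (λ.λ.1 0)
  [4] λ.λ.λ.1 0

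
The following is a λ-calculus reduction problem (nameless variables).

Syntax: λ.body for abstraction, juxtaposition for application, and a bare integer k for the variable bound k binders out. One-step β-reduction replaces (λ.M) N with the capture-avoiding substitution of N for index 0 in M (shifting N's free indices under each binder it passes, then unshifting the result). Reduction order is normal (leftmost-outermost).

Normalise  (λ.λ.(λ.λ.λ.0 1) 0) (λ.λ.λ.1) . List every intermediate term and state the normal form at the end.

Answer: normal form = λ.λ.λ.0 1  (in 2 steps)

Derivation:
  start: (λ.λ.(λ.λ.λ.0 1) 0) (λ.λ.λ.1)
  →1  λ.(λ.λ.λ.0 1) 0
  →2  λ.λ.λ.0 1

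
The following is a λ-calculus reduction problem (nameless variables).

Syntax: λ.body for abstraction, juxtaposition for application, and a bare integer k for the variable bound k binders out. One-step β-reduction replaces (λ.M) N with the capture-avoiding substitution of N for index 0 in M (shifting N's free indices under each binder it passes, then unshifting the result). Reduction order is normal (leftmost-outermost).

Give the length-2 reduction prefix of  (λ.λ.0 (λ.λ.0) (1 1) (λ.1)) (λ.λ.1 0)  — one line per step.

  start: (λ.λ.0 (λ.λ.0) (1 1) (λ.1)) (λ.λ.1 0)
  step 1: λ.0 (λ.λ.0) ((λ.λ.1 0) (λ.λ.1 0)) (λ.1)
  step 2: λ.0 (λ.λ.0) (λ.(λ.λ.1 0) 0) (λ.1)

Answer: after 2 steps: λ.0 (λ.λ.0) (λ.(λ.λ.1 0) 0) (λ.1)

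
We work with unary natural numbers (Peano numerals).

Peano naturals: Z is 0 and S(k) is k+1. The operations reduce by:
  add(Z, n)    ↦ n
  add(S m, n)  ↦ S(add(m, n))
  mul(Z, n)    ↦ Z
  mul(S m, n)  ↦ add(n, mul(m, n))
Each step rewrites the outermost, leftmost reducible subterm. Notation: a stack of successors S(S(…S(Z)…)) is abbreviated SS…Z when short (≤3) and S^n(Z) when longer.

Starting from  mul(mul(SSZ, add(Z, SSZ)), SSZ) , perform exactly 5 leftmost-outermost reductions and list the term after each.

Answer: after 5 steps: S(add(SZ, mul(add(SZ, mul(SZ, add(Z, SSZ))), SSZ)))

Reduction:
  start: mul(mul(SSZ, add(Z, SSZ)), SSZ)
  [1] mul(add(add(Z, SSZ), mul(SZ, add(Z, SSZ))), SSZ)
  [2] mul(add(SSZ, mul(SZ, add(Z, SSZ))), SSZ)
  [3] mul(S(add(SZ, mul(SZ, add(Z, SSZ)))), SSZ)
  [4] add(SSZ, mul(add(SZ, mul(SZ, add(Z, SSZ))), SSZ))
  [5] S(add(SZ, mul(add(SZ, mul(SZ, add(Z, SSZ))), SSZ)))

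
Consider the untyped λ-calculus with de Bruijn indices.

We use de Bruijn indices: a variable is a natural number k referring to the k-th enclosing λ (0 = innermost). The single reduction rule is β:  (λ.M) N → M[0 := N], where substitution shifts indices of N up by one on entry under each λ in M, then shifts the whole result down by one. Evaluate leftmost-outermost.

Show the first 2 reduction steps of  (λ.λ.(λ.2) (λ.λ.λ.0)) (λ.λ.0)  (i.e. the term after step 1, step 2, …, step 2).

Answer: after 2 steps: λ.λ.λ.0

Reduction:
  start: (λ.λ.(λ.2) (λ.λ.λ.0)) (λ.λ.0)
  [1] λ.(λ.λ.λ.0) (λ.λ.λ.0)
  [2] λ.λ.λ.0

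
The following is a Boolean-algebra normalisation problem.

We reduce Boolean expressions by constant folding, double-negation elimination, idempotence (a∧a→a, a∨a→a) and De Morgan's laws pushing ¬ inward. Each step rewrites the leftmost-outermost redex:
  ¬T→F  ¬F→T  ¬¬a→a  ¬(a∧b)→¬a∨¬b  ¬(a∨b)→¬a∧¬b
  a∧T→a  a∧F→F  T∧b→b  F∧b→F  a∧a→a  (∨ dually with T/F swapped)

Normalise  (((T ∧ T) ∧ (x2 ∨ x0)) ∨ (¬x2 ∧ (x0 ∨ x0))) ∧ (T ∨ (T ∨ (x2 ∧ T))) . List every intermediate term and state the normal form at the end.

Answer: normal form = (x2 ∨ x0) ∨ (¬x2 ∧ x0)  (in 5 steps)

Reduction:
  start: (((T ∧ T) ∧ (x2 ∨ x0)) ∨ (¬x2 ∧ (x0 ∨ x0))) ∧ (T ∨ (T ∨ (x2 ∧ T)))
  step 1: ((T ∧ (x2 ∨ x0)) ∨ (¬x2 ∧ (x0 ∨ x0))) ∧ (T ∨ (T ∨ (x2 ∧ T)))
  step 2: ((x2 ∨ x0) ∨ (¬x2 ∧ (x0 ∨ x0))) ∧ (T ∨ (T ∨ (x2 ∧ T)))
  step 3: ((x2 ∨ x0) ∨ (¬x2 ∧ x0)) ∧ (T ∨ (T ∨ (x2 ∧ T)))
  step 4: ((x2 ∨ x0) ∨ (¬x2 ∧ x0)) ∧ T
  step 5: (x2 ∨ x0) ∨ (¬x2 ∧ x0)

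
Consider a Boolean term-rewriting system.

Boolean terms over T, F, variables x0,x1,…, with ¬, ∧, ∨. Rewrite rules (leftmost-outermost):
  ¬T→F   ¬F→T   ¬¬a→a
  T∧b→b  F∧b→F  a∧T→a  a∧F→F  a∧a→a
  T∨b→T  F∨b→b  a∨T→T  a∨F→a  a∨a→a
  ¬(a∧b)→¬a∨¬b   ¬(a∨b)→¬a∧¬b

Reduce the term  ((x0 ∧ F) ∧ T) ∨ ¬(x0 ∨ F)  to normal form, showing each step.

  start: ((x0 ∧ F) ∧ T) ∨ ¬(x0 ∨ F)
  [1] (x0 ∧ F) ∨ ¬(x0 ∨ F)
  [2] F ∨ ¬(x0 ∨ F)
  [3] ¬(x0 ∨ F)
  [4] ¬x0 ∧ ¬F
  [5] ¬x0 ∧ T
  [6] ¬x0

Answer: normal form = ¬x0  (in 6 steps)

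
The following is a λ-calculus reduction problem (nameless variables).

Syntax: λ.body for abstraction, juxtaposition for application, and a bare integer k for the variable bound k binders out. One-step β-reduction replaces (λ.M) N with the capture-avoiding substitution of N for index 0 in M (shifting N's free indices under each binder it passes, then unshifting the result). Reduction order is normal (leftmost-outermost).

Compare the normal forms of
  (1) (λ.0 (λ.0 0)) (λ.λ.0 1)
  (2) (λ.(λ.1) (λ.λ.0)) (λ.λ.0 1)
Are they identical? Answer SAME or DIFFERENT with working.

Term A:
  start: (λ.0 (λ.0 0)) (λ.λ.0 1)
  →1  (λ.λ.0 1) (λ.0 0)
  →2  λ.0 (λ.0 0)

Term B:
  start: (λ.(λ.1) (λ.λ.0)) (λ.λ.0 1)
  →1  (λ.λ.λ.0 1) (λ.λ.0)
  →2  λ.λ.0 1

Answer: DIFFERENT — A ⇓ λ.0 (λ.0 0), B ⇓ λ.λ.0 1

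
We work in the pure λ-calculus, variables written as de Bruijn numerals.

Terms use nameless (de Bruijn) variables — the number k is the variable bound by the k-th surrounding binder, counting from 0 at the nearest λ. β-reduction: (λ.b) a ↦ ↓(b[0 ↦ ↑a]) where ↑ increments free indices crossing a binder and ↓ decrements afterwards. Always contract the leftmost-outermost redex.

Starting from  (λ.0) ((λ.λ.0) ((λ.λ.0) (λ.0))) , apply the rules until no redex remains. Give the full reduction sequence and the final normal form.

Answer: normal form = λ.0  (in 2 steps)

Derivation:
  start: (λ.0) ((λ.λ.0) ((λ.λ.0) (λ.0)))
  [1] (λ.λ.0) ((λ.λ.0) (λ.0))
  [2] λ.0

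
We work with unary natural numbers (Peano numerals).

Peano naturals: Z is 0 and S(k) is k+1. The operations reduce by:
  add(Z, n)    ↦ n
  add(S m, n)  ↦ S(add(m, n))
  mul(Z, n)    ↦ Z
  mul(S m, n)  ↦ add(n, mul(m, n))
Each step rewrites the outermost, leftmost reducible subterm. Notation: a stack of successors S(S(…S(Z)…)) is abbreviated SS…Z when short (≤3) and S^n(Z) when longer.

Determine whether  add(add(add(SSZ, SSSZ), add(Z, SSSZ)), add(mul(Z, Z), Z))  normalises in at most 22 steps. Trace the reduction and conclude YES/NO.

Answer: YES — reaches normal form S^8(Z) in 21 ≤ 22 steps

Derivation:
  start: add(add(add(SSZ, SSSZ), add(Z, SSSZ)), add(mul(Z, Z), Z))
  →1  add(add(S(add(SZ, SSSZ)), add(Z, SSSZ)), add(mul(Z, Z), Z))
  →2  add(S(add(add(SZ, SSSZ), add(Z, SSSZ))), add(mul(Z, Z), Z))
  →3  S(add(add(add(SZ, SSSZ), add(Z, SSSZ)), add(mul(Z, Z), Z)))
  →4  S(add(add(S(add(Z, SSSZ)), add(Z, SSSZ)), add(mul(Z, Z), Z)))
  →5  S(add(S(add(add(Z, SSSZ), add(Z, SSSZ))), add(mul(Z, Z), Z)))
  →6  S(S(add(add(add(Z, SSSZ), add(Z, SSSZ)), add(mul(Z, Z), Z))))
  →7  S(S(add(add(SSSZ, add(Z, SSSZ)), add(mul(Z, Z), Z))))
  →8  S(S(add(S(add(SSZ, add(Z, SSSZ))), add(mul(Z, Z), Z))))
  →9  S(S(S(add(add(SSZ, add(Z, SSSZ)), add(mul(Z, Z), Z)))))
  →10  S(S(S(add(S(add(SZ, add(Z, SSSZ))), add(mul(Z, Z), Z)))))
  →11  S(S(S(S(add(add(SZ, add(Z, SSSZ)), add(mul(Z, Z), Z))))))
  →12  S(S(S(S(add(S(add(Z, add(Z, SSSZ))), add(mul(Z, Z), Z))))))
  →13  S(S(S(S(S(add(add(Z, add(Z, SSSZ)), add(mul(Z, Z), Z)))))))
  →14  S(S(S(S(S(add(add(Z, SSSZ), add(mul(Z, Z), Z)))))))
  →15  S(S(S(S(S(add(SSSZ, add(mul(Z, Z), Z)))))))
  →16  S(S(S(S(S(S(add(SSZ, add(mul(Z, Z), Z))))))))
  →17  S(S(S(S(S(S(S(add(SZ, add(mul(Z, Z), Z)))))))))
  →18  S(S(S(S(S(S(S(S(add(Z, add(mul(Z, Z), Z))))))))))
  →19  S(S(S(S(S(S(S(S(add(mul(Z, Z), Z)))))))))
  →20  S(S(S(S(S(S(S(S(add(Z, Z)))))))))
  →21  S^8(Z)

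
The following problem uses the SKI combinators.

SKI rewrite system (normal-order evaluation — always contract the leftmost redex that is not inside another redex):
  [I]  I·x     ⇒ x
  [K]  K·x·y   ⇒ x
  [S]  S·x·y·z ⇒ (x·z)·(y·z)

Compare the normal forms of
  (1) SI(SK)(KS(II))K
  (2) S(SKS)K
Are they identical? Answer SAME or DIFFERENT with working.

Answer: SAME — A ⇓ S(SKS)K, B ⇓ S(SKS)K

Reduction:
Term A:
  start: SI(SK)(KS(II))K
  [1] I(KS(II))(SK(KS(II)))K
  [2] KS(II)(SK(KS(II)))K
  [3] S(SK(KS(II)))K
  [4] S(SKS)K

Term B:
  start: S(SKS)K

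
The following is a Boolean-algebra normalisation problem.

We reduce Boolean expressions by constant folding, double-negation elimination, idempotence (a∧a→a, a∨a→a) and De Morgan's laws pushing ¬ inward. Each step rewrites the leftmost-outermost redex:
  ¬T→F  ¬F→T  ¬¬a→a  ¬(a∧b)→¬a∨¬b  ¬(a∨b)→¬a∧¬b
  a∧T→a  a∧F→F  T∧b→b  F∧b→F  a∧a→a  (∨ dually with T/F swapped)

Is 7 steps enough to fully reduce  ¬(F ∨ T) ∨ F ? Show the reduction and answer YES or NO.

Answer: YES — reaches normal form F in 5 ≤ 7 steps

Reduction:
  start: ¬(F ∨ T) ∨ F
  →1  ¬(F ∨ T)
  →2  ¬F ∧ ¬T
  →3  T ∧ ¬T
  →4  ¬T
  →5  F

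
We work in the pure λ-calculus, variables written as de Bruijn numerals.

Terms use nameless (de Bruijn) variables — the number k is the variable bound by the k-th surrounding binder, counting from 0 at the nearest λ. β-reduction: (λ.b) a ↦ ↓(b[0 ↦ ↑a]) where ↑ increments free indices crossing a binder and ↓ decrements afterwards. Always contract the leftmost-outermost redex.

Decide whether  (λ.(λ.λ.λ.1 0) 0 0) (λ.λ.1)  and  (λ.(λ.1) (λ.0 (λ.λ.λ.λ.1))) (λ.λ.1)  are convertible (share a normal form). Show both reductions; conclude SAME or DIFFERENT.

Answer: SAME — A ⇓ λ.λ.1, B ⇓ λ.λ.1

Working:
Term A:
  start: (λ.(λ.λ.λ.1 0) 0 0) (λ.λ.1)
  →1  (λ.λ.λ.1 0) (λ.λ.1) (λ.λ.1)
  →2  (λ.λ.1 0) (λ.λ.1)
  →3  λ.(λ.λ.1) 0
  →4  λ.λ.1

Term B:
  start: (λ.(λ.1) (λ.0 (λ.λ.λ.λ.1))) (λ.λ.1)
  →1  (λ.λ.λ.1) (λ.0 (λ.λ.λ.λ.1))
  →2  λ.λ.1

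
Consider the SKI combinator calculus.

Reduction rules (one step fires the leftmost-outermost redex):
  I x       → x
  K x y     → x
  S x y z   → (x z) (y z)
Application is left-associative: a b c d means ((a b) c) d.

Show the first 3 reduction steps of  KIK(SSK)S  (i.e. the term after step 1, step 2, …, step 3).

  start: KIK(SSK)S
  step 1: I(SSK)S
  step 2: SSKS
  step 3: SS(KS)

Answer: after 3 steps: SS(KS)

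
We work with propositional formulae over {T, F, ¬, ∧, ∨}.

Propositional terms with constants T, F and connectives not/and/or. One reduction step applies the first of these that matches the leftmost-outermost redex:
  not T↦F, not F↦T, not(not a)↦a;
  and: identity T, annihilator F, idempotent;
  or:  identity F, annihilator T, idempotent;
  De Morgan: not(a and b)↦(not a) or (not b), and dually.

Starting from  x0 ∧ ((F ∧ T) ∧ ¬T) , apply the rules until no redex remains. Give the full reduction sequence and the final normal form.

Answer: normal form = F  (in 3 steps)

Reduction:
  start: x0 ∧ ((F ∧ T) ∧ ¬T)
  step 1: x0 ∧ (F ∧ ¬T)
  step 2: x0 ∧ F
  step 3: F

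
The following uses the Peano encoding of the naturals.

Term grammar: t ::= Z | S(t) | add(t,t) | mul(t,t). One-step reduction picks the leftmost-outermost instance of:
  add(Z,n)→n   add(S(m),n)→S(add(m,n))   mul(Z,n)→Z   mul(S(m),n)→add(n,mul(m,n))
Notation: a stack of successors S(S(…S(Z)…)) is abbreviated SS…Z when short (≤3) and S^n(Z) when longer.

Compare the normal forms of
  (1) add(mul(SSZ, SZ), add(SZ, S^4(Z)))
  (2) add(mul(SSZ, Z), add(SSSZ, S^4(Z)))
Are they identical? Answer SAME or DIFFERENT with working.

Answer: SAME — A ⇓ S^7(Z), B ⇓ S^7(Z)

Derivation:
Term A:
  start: add(mul(SSZ, SZ), add(SZ, S^4(Z)))
  step 1: add(add(SZ, mul(SZ, SZ)), add(SZ, S^4(Z)))
  step 2: add(S(add(Z, mul(SZ, SZ))), add(SZ, S^4(Z)))
  step 3: S(add(add(Z, mul(SZ, SZ)), add(SZ, S^4(Z))))
  step 4: S(add(mul(SZ, SZ), add(SZ, S^4(Z))))
  step 5: S(add(add(SZ, mul(Z, SZ)), add(SZ, S^4(Z))))
  step 6: S(add(S(add(Z, mul(Z, SZ))), add(SZ, S^4(Z))))
  step 7: S(S(add(add(Z, mul(Z, SZ)), add(SZ, S^4(Z)))))
  step 8: S(S(add(mul(Z, SZ), add(SZ, S^4(Z)))))
  step 9: S(S(add(Z, add(SZ, S^4(Z)))))
  step 10: S(S(add(SZ, S^4(Z))))
  step 11: S(S(S(add(Z, S^4(Z)))))
  step 12: S^7(Z)

Term B:
  start: add(mul(SSZ, Z), add(SSSZ, S^4(Z)))
  step 1: add(add(Z, mul(SZ, Z)), add(SSSZ, S^4(Z)))
  step 2: add(mul(SZ, Z), add(SSSZ, S^4(Z)))
  step 3: add(add(Z, mul(Z, Z)), add(SSSZ, S^4(Z)))
  step 4: add(mul(Z, Z), add(SSSZ, S^4(Z)))
  step 5: add(Z, add(SSSZ, S^4(Z)))
  step 6: add(SSSZ, S^4(Z))
  step 7: S(add(SSZ, S^4(Z)))
  step 8: S(S(add(SZ, S^4(Z))))
  step 9: S(S(S(add(Z, S^4(Z)))))
  step 10: S^7(Z)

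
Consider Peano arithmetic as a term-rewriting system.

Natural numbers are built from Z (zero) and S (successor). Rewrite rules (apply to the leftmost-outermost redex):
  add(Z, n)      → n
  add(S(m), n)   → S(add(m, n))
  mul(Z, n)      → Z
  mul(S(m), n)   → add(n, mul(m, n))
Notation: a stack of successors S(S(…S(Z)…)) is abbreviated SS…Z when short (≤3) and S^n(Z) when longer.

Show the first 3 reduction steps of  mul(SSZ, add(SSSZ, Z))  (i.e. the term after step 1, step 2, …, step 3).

  start: mul(SSZ, add(SSSZ, Z))
  step 1: add(add(SSSZ, Z), mul(SZ, add(SSSZ, Z)))
  step 2: add(S(add(SSZ, Z)), mul(SZ, add(SSSZ, Z)))
  step 3: S(add(add(SSZ, Z), mul(SZ, add(SSSZ, Z))))

Answer: after 3 steps: S(add(add(SSZ, Z), mul(SZ, add(SSSZ, Z))))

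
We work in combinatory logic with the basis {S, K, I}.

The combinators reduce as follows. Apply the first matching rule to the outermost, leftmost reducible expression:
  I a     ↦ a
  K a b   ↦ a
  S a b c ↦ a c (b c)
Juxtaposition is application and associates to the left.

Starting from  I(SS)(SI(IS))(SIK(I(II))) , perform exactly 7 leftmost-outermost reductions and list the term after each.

  start: I(SS)(SI(IS))(SIK(I(II)))
  [1] SS(SI(IS))(SIK(I(II)))
  [2] S(SIK(I(II)))(SI(IS)(SIK(I(II))))
  [3] S(I(I(II))(K(I(II))))(SI(IS)(SIK(I(II))))
  [4] S(I(II)(K(I(II))))(SI(IS)(SIK(I(II))))
  [5] S(II(K(I(II))))(SI(IS)(SIK(I(II))))
  [6] S(I(K(I(II))))(SI(IS)(SIK(I(II))))
  [7] S(K(I(II)))(SI(IS)(SIK(I(II))))

Answer: after 7 steps: S(K(I(II)))(SI(IS)(SIK(I(II))))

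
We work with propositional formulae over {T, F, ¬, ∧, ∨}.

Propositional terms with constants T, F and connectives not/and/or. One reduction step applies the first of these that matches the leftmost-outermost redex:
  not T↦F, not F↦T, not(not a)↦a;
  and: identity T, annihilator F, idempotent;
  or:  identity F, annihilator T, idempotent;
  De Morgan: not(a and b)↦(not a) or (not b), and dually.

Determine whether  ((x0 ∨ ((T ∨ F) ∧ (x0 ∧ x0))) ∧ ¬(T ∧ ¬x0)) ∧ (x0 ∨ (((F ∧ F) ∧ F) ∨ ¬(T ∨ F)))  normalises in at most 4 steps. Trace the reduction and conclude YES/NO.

Answer: NO — after 4 steps the term is (x0 ∧ ¬(T ∧ ¬x0)) ∧ (x0 ∨ (((F ∧ F) ∧ F) ∨ ¬(T ∨ F))), not yet normal

Reduction:
  start: ((x0 ∨ ((T ∨ F) ∧ (x0 ∧ x0))) ∧ ¬(T ∧ ¬x0)) ∧ (x0 ∨ (((F ∧ F) ∧ F) ∨ ¬(T ∨ F)))
  →1  ((x0 ∨ (T ∧ (x0 ∧ x0))) ∧ ¬(T ∧ ¬x0)) ∧ (x0 ∨ (((F ∧ F) ∧ F) ∨ ¬(T ∨ F)))
  →2  ((x0 ∨ (x0 ∧ x0)) ∧ ¬(T ∧ ¬x0)) ∧ (x0 ∨ (((F ∧ F) ∧ F) ∨ ¬(T ∨ F)))
  →3  ((x0 ∨ x0) ∧ ¬(T ∧ ¬x0)) ∧ (x0 ∨ (((F ∧ F) ∧ F) ∨ ¬(T ∨ F)))
  →4  (x0 ∧ ¬(T ∧ ¬x0)) ∧ (x0 ∨ (((F ∧ F) ∧ F) ∨ ¬(T ∨ F)))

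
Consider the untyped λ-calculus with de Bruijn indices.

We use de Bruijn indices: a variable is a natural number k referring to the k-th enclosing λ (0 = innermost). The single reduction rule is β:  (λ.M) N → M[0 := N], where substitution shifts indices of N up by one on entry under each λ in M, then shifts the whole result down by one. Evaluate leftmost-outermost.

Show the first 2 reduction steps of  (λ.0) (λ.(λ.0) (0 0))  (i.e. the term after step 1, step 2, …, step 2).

  start: (λ.0) (λ.(λ.0) (0 0))
  →1  λ.(λ.0) (0 0)
  →2  λ.0 0

Answer: after 2 steps: λ.0 0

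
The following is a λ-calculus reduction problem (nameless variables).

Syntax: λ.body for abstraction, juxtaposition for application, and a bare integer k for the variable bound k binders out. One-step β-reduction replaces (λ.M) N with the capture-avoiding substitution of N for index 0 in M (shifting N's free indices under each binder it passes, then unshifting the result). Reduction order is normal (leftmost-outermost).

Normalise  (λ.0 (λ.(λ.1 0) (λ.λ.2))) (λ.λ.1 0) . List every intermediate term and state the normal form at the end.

Answer: normal form = λ.0 (λ.λ.2)  (in 4 steps)

Derivation:
  start: (λ.0 (λ.(λ.1 0) (λ.λ.2))) (λ.λ.1 0)
  step 1: (λ.λ.1 0) (λ.(λ.1 0) (λ.λ.2))
  step 2: λ.(λ.(λ.1 0) (λ.λ.2)) 0
  step 3: λ.(λ.1 0) (λ.λ.2)
  step 4: λ.0 (λ.λ.2)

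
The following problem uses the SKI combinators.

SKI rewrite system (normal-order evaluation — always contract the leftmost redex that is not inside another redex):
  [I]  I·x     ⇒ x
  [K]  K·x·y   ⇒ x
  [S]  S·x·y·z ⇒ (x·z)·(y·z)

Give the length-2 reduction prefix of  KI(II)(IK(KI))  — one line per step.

Answer: after 2 steps: IK(KI)

Working:
  start: KI(II)(IK(KI))
  [1] I(IK(KI))
  [2] IK(KI)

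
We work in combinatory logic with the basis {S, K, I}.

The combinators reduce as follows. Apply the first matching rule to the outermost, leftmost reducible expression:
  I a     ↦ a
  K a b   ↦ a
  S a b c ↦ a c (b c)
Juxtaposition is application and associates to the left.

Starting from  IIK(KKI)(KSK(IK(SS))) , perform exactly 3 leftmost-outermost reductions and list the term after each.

Answer: after 3 steps: KKI

Derivation:
  start: IIK(KKI)(KSK(IK(SS)))
  [1] IK(KKI)(KSK(IK(SS)))
  [2] K(KKI)(KSK(IK(SS)))
  [3] KKI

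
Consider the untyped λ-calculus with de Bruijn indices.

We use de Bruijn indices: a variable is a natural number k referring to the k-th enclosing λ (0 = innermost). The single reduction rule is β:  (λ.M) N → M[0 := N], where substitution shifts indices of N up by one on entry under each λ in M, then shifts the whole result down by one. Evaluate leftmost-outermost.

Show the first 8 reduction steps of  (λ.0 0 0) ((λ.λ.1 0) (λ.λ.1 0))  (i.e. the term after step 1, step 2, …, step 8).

Answer: after 8 steps: λ.(λ.λ.1 0) (λ.λ.1 0) 0

Reduction:
  start: (λ.0 0 0) ((λ.λ.1 0) (λ.λ.1 0))
  [1] (λ.λ.1 0) (λ.λ.1 0) ((λ.λ.1 0) (λ.λ.1 0)) ((λ.λ.1 0) (λ.λ.1 0))
  [2] (λ.(λ.λ.1 0) 0) ((λ.λ.1 0) (λ.λ.1 0)) ((λ.λ.1 0) (λ.λ.1 0))
  [3] (λ.λ.1 0) ((λ.λ.1 0) (λ.λ.1 0)) ((λ.λ.1 0) (λ.λ.1 0))
  [4] (λ.(λ.λ.1 0) (λ.λ.1 0) 0) ((λ.λ.1 0) (λ.λ.1 0))
  [5] (λ.λ.1 0) (λ.λ.1 0) ((λ.λ.1 0) (λ.λ.1 0))
  [6] (λ.(λ.λ.1 0) 0) ((λ.λ.1 0) (λ.λ.1 0))
  [7] (λ.λ.1 0) ((λ.λ.1 0) (λ.λ.1 0))
  [8] λ.(λ.λ.1 0) (λ.λ.1 0) 0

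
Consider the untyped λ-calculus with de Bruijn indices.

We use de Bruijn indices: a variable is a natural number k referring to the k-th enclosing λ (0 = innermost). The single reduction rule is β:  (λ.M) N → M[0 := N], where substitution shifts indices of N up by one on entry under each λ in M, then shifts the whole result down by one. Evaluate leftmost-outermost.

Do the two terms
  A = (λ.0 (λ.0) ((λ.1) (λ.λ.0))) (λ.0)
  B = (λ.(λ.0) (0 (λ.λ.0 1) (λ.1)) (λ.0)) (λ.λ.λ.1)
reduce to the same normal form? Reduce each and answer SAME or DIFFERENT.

Answer: DIFFERENT — A ⇓ λ.0, B ⇓ λ.λ.λ.λ.1

Derivation:
Term A:
  start: (λ.0 (λ.0) ((λ.1) (λ.λ.0))) (λ.0)
  →1  (λ.0) (λ.0) ((λ.λ.0) (λ.λ.0))
  →2  (λ.0) ((λ.λ.0) (λ.λ.0))
  →3  (λ.λ.0) (λ.λ.0)
  →4  λ.0

Term B:
  start: (λ.(λ.0) (0 (λ.λ.0 1) (λ.1)) (λ.0)) (λ.λ.λ.1)
  →1  (λ.0) ((λ.λ.λ.1) (λ.λ.0 1) (λ.λ.λ.λ.1)) (λ.0)
  →2  (λ.λ.λ.1) (λ.λ.0 1) (λ.λ.λ.λ.1) (λ.0)
  →3  (λ.λ.1) (λ.λ.λ.λ.1) (λ.0)
  →4  (λ.λ.λ.λ.λ.1) (λ.0)
  →5  λ.λ.λ.λ.1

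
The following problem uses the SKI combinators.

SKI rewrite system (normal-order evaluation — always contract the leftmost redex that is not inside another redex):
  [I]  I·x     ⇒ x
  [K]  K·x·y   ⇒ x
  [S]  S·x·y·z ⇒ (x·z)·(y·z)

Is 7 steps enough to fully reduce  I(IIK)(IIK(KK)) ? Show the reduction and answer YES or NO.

  start: I(IIK)(IIK(KK))
  →1  IIK(IIK(KK))
  →2  IK(IIK(KK))
  →3  K(IIK(KK))
  →4  K(IK(KK))
  →5  K(K(KK))

Answer: YES — reaches normal form K(K(KK)) in 5 ≤ 7 steps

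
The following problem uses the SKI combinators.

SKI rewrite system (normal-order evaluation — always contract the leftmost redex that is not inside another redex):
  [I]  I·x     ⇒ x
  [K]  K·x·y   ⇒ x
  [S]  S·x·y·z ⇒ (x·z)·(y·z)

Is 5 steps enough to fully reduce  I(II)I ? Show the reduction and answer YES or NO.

Answer: YES — reaches normal form I in 3 ≤ 5 steps

Working:
  start: I(II)I
  →1  III
  →2  II
  →3  I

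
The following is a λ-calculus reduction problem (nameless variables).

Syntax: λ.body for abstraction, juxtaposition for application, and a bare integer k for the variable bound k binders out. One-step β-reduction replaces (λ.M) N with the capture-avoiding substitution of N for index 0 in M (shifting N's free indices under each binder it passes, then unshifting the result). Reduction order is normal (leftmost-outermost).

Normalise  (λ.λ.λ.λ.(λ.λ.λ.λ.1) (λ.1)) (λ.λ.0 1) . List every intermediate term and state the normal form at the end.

  start: (λ.λ.λ.λ.(λ.λ.λ.λ.1) (λ.1)) (λ.λ.0 1)
  step 1: λ.λ.λ.(λ.λ.λ.λ.1) (λ.1)
  step 2: λ.λ.λ.λ.λ.λ.1

Answer: normal form = λ.λ.λ.λ.λ.λ.1  (in 2 steps)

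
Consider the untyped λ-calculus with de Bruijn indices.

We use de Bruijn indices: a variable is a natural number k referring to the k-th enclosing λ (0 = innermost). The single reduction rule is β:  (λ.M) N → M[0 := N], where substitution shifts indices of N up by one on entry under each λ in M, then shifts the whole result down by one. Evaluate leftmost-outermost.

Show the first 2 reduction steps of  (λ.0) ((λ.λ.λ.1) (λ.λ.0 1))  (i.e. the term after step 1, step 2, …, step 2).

Answer: after 2 steps: λ.λ.1

Derivation:
  start: (λ.0) ((λ.λ.λ.1) (λ.λ.0 1))
  step 1: (λ.λ.λ.1) (λ.λ.0 1)
  step 2: λ.λ.1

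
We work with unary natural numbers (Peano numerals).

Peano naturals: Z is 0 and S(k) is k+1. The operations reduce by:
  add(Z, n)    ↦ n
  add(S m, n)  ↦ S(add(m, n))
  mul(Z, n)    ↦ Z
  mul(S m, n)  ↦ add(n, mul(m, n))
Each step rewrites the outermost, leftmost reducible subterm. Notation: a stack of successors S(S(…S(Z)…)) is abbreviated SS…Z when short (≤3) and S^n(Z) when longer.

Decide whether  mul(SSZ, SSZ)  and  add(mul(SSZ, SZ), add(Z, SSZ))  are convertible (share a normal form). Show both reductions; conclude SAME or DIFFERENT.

Answer: SAME — A ⇓ S^4(Z), B ⇓ S^4(Z)

Reduction:
Term A:
  start: mul(SSZ, SSZ)
  [1] add(SSZ, mul(SZ, SSZ))
  [2] S(add(SZ, mul(SZ, SSZ)))
  [3] S(S(add(Z, mul(SZ, SSZ))))
  [4] S(S(mul(SZ, SSZ)))
  [5] S(S(add(SSZ, mul(Z, SSZ))))
  [6] S(S(S(add(SZ, mul(Z, SSZ)))))
  [7] S(S(S(S(add(Z, mul(Z, SSZ))))))
  [8] S(S(S(S(mul(Z, SSZ)))))
  [9] S^4(Z)

Term B:
  start: add(mul(SSZ, SZ), add(Z, SSZ))
  [1] add(add(SZ, mul(SZ, SZ)), add(Z, SSZ))
  [2] add(S(add(Z, mul(SZ, SZ))), add(Z, SSZ))
  [3] S(add(add(Z, mul(SZ, SZ)), add(Z, SSZ)))
  [4] S(add(mul(SZ, SZ), add(Z, SSZ)))
  [5] S(add(add(SZ, mul(Z, SZ)), add(Z, SSZ)))
  [6] S(add(S(add(Z, mul(Z, SZ))), add(Z, SSZ)))
  [7] S(S(add(add(Z, mul(Z, SZ)), add(Z, SSZ))))
  [8] S(S(add(mul(Z, SZ), add(Z, SSZ))))
  [9] S(S(add(Z, add(Z, SSZ))))
  [10] S(S(add(Z, SSZ)))
  [11] S^4(Z)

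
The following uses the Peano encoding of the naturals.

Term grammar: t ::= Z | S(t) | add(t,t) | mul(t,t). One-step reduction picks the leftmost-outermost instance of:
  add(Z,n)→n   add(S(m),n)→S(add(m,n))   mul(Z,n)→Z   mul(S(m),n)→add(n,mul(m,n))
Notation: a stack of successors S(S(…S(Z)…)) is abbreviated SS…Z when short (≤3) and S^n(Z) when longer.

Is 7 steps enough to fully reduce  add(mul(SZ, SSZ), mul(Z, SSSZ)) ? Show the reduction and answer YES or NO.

Answer: NO — after 7 steps the term is S(S(add(Z, mul(Z, SSSZ)))), not yet normal

Reduction:
  start: add(mul(SZ, SSZ), mul(Z, SSSZ))
  →1  add(add(SSZ, mul(Z, SSZ)), mul(Z, SSSZ))
  →2  add(S(add(SZ, mul(Z, SSZ))), mul(Z, SSSZ))
  →3  S(add(add(SZ, mul(Z, SSZ)), mul(Z, SSSZ)))
  →4  S(add(S(add(Z, mul(Z, SSZ))), mul(Z, SSSZ)))
  →5  S(S(add(add(Z, mul(Z, SSZ)), mul(Z, SSSZ))))
  →6  S(S(add(mul(Z, SSZ), mul(Z, SSSZ))))
  →7  S(S(add(Z, mul(Z, SSSZ))))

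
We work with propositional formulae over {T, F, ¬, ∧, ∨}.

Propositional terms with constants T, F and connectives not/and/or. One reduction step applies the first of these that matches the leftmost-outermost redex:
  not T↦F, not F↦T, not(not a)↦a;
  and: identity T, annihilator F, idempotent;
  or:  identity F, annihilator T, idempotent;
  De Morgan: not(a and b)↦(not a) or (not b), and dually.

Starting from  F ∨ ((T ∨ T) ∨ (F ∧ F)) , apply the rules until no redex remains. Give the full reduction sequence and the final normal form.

Answer: normal form = T  (in 3 steps)

Working:
  start: F ∨ ((T ∨ T) ∨ (F ∧ F))
  →1  (T ∨ T) ∨ (F ∧ F)
  →2  T ∨ (F ∧ F)
  →3  T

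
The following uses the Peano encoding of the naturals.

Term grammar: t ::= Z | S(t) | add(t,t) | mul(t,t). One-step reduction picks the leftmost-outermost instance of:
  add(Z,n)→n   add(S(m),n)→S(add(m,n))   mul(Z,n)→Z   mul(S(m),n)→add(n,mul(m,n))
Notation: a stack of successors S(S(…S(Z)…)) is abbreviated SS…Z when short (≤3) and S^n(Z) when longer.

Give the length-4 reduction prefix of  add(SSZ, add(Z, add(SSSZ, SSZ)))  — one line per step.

Answer: after 4 steps: S(S(add(SSSZ, SSZ)))

Working:
  start: add(SSZ, add(Z, add(SSSZ, SSZ)))
  →1  S(add(SZ, add(Z, add(SSSZ, SSZ))))
  →2  S(S(add(Z, add(Z, add(SSSZ, SSZ)))))
  →3  S(S(add(Z, add(SSSZ, SSZ))))
  →4  S(S(add(SSSZ, SSZ)))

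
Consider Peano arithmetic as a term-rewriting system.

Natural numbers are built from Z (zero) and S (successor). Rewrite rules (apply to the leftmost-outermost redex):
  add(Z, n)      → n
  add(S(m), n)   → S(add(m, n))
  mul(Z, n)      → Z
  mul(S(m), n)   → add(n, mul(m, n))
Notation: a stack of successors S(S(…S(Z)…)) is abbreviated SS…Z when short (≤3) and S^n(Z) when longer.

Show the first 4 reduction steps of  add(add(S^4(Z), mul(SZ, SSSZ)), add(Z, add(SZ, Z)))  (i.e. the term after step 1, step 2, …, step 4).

  start: add(add(S^4(Z), mul(SZ, SSSZ)), add(Z, add(SZ, Z)))
  [1] add(S(add(SSSZ, mul(SZ, SSSZ))), add(Z, add(SZ, Z)))
  [2] S(add(add(SSSZ, mul(SZ, SSSZ)), add(Z, add(SZ, Z))))
  [3] S(add(S(add(SSZ, mul(SZ, SSSZ))), add(Z, add(SZ, Z))))
  [4] S(S(add(add(SSZ, mul(SZ, SSSZ)), add(Z, add(SZ, Z)))))

Answer: after 4 steps: S(S(add(add(SSZ, mul(SZ, SSSZ)), add(Z, add(SZ, Z)))))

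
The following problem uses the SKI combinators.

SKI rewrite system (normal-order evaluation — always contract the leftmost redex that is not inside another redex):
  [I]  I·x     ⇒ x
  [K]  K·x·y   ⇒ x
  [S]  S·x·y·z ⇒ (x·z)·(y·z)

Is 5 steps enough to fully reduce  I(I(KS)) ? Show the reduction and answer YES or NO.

  start: I(I(KS))
  →1  I(KS)
  →2  KS

Answer: YES — reaches normal form KS in 2 ≤ 5 steps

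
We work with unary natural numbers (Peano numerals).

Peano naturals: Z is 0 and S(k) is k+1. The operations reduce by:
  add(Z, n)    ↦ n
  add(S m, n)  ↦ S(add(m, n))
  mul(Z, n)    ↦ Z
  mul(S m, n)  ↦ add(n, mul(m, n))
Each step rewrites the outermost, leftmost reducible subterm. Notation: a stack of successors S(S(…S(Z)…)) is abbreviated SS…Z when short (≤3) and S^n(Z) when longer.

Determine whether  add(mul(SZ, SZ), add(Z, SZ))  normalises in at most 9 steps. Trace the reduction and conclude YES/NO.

Answer: YES — reaches normal form SSZ in 7 ≤ 9 steps

Reduction:
  start: add(mul(SZ, SZ), add(Z, SZ))
  [1] add(add(SZ, mul(Z, SZ)), add(Z, SZ))
  [2] add(S(add(Z, mul(Z, SZ))), add(Z, SZ))
  [3] S(add(add(Z, mul(Z, SZ)), add(Z, SZ)))
  [4] S(add(mul(Z, SZ), add(Z, SZ)))
  [5] S(add(Z, add(Z, SZ)))
  [6] S(add(Z, SZ))
  [7] SSZ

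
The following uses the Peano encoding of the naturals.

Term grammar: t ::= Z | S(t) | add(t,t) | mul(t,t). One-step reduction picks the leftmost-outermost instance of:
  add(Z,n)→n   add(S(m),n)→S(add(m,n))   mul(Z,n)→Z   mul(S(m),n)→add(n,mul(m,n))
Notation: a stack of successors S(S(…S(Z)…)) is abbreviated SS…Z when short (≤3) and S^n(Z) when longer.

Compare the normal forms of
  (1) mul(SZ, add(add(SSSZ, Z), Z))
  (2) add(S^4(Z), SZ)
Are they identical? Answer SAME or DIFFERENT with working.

Term A:
  start: mul(SZ, add(add(SSSZ, Z), Z))
  step 1: add(add(add(SSSZ, Z), Z), mul(Z, add(add(SSSZ, Z), Z)))
  step 2: add(add(S(add(SSZ, Z)), Z), mul(Z, add(add(SSSZ, Z), Z)))
  step 3: add(S(add(add(SSZ, Z), Z)), mul(Z, add(add(SSSZ, Z), Z)))
  step 4: S(add(add(add(SSZ, Z), Z), mul(Z, add(add(SSSZ, Z), Z))))
  step 5: S(add(add(S(add(SZ, Z)), Z), mul(Z, add(add(SSSZ, Z), Z))))
  step 6: S(add(S(add(add(SZ, Z), Z)), mul(Z, add(add(SSSZ, Z), Z))))
  step 7: S(S(add(add(add(SZ, Z), Z), mul(Z, add(add(SSSZ, Z), Z)))))
  step 8: S(S(add(add(S(add(Z, Z)), Z), mul(Z, add(add(SSSZ, Z), Z)))))
  step 9: S(S(add(S(add(add(Z, Z), Z)), mul(Z, add(add(SSSZ, Z), Z)))))
  step 10: S(S(S(add(add(add(Z, Z), Z), mul(Z, add(add(SSSZ, Z), Z))))))
  step 11: S(S(S(add(add(Z, Z), mul(Z, add(add(SSSZ, Z), Z))))))
  step 12: S(S(S(add(Z, mul(Z, add(add(SSSZ, Z), Z))))))
  step 13: S(S(S(mul(Z, add(add(SSSZ, Z), Z)))))
  step 14: SSSZ

Term B:
  start: add(S^4(Z), SZ)
  step 1: S(add(SSSZ, SZ))
  step 2: S(S(add(SSZ, SZ)))
  step 3: S(S(S(add(SZ, SZ))))
  step 4: S(S(S(S(add(Z, SZ)))))
  step 5: S^5(Z)

Answer: DIFFERENT — A ⇓ SSSZ, B ⇓ S^5(Z)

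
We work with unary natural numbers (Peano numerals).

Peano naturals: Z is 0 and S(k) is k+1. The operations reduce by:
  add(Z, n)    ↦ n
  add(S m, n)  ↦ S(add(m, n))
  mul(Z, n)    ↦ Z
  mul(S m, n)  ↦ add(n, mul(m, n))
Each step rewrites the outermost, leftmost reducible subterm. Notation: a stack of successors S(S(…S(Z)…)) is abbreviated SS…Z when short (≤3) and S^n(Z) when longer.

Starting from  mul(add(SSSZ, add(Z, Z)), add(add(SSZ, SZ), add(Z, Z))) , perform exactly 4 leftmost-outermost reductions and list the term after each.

Answer: after 4 steps: add(S(add(add(SZ, SZ), add(Z, Z))), mul(add(SSZ, add(Z, Z)), add(add(SSZ, SZ), add(Z, Z))))

Derivation:
  start: mul(add(SSSZ, add(Z, Z)), add(add(SSZ, SZ), add(Z, Z)))
  step 1: mul(S(add(SSZ, add(Z, Z))), add(add(SSZ, SZ), add(Z, Z)))
  step 2: add(add(add(SSZ, SZ), add(Z, Z)), mul(add(SSZ, add(Z, Z)), add(add(SSZ, SZ), add(Z, Z))))
  step 3: add(add(S(add(SZ, SZ)), add(Z, Z)), mul(add(SSZ, add(Z, Z)), add(add(SSZ, SZ), add(Z, Z))))
  step 4: add(S(add(add(SZ, SZ), add(Z, Z))), mul(add(SSZ, add(Z, Z)), add(add(SSZ, SZ), add(Z, Z))))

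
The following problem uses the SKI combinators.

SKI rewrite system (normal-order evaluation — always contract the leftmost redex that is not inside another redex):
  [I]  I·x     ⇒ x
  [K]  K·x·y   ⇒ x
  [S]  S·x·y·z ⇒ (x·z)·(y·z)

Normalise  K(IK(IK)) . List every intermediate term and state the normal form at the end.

  start: K(IK(IK))
  [1] K(K(IK))
  [2] K(KK)

Answer: normal form = K(KK)  (in 2 steps)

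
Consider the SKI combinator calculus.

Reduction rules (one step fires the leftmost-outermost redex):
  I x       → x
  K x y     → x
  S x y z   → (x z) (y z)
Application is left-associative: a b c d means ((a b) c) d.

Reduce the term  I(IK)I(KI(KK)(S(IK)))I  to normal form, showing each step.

Answer: normal form = I  (in 4 steps)

Reduction:
  start: I(IK)I(KI(KK)(S(IK)))I
  step 1: IKI(KI(KK)(S(IK)))I
  step 2: KI(KI(KK)(S(IK)))I
  step 3: II
  step 4: I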